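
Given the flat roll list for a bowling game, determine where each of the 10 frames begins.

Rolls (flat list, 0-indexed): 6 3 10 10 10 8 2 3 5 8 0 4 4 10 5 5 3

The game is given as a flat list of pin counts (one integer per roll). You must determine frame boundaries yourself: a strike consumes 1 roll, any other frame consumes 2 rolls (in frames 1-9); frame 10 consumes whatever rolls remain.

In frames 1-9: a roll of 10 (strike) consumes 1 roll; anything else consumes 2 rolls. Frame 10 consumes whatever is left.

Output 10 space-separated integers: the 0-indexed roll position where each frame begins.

Frame 1 starts at roll index 0: rolls=6,3 (sum=9), consumes 2 rolls
Frame 2 starts at roll index 2: roll=10 (strike), consumes 1 roll
Frame 3 starts at roll index 3: roll=10 (strike), consumes 1 roll
Frame 4 starts at roll index 4: roll=10 (strike), consumes 1 roll
Frame 5 starts at roll index 5: rolls=8,2 (sum=10), consumes 2 rolls
Frame 6 starts at roll index 7: rolls=3,5 (sum=8), consumes 2 rolls
Frame 7 starts at roll index 9: rolls=8,0 (sum=8), consumes 2 rolls
Frame 8 starts at roll index 11: rolls=4,4 (sum=8), consumes 2 rolls
Frame 9 starts at roll index 13: roll=10 (strike), consumes 1 roll
Frame 10 starts at roll index 14: 3 remaining rolls

Answer: 0 2 3 4 5 7 9 11 13 14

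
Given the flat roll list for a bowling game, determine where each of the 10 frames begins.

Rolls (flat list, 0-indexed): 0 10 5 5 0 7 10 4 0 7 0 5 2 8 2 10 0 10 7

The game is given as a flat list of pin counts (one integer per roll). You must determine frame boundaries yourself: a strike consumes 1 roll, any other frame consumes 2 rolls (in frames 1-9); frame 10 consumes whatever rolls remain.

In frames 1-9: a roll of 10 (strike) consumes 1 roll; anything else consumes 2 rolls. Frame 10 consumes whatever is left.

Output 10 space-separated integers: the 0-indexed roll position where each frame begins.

Answer: 0 2 4 6 7 9 11 13 15 16

Derivation:
Frame 1 starts at roll index 0: rolls=0,10 (sum=10), consumes 2 rolls
Frame 2 starts at roll index 2: rolls=5,5 (sum=10), consumes 2 rolls
Frame 3 starts at roll index 4: rolls=0,7 (sum=7), consumes 2 rolls
Frame 4 starts at roll index 6: roll=10 (strike), consumes 1 roll
Frame 5 starts at roll index 7: rolls=4,0 (sum=4), consumes 2 rolls
Frame 6 starts at roll index 9: rolls=7,0 (sum=7), consumes 2 rolls
Frame 7 starts at roll index 11: rolls=5,2 (sum=7), consumes 2 rolls
Frame 8 starts at roll index 13: rolls=8,2 (sum=10), consumes 2 rolls
Frame 9 starts at roll index 15: roll=10 (strike), consumes 1 roll
Frame 10 starts at roll index 16: 3 remaining rolls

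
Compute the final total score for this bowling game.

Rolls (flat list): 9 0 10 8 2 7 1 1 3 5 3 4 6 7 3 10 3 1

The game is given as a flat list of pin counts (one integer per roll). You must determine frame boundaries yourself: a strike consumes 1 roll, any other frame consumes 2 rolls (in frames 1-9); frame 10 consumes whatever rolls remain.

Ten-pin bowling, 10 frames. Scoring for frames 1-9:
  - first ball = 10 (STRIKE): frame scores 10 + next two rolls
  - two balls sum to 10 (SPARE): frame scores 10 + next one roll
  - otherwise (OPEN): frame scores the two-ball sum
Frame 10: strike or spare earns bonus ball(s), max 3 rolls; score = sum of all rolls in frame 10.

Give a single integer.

Answer: 121

Derivation:
Frame 1: OPEN (9+0=9). Cumulative: 9
Frame 2: STRIKE. 10 + next two rolls (8+2) = 20. Cumulative: 29
Frame 3: SPARE (8+2=10). 10 + next roll (7) = 17. Cumulative: 46
Frame 4: OPEN (7+1=8). Cumulative: 54
Frame 5: OPEN (1+3=4). Cumulative: 58
Frame 6: OPEN (5+3=8). Cumulative: 66
Frame 7: SPARE (4+6=10). 10 + next roll (7) = 17. Cumulative: 83
Frame 8: SPARE (7+3=10). 10 + next roll (10) = 20. Cumulative: 103
Frame 9: STRIKE. 10 + next two rolls (3+1) = 14. Cumulative: 117
Frame 10: OPEN. Sum of all frame-10 rolls (3+1) = 4. Cumulative: 121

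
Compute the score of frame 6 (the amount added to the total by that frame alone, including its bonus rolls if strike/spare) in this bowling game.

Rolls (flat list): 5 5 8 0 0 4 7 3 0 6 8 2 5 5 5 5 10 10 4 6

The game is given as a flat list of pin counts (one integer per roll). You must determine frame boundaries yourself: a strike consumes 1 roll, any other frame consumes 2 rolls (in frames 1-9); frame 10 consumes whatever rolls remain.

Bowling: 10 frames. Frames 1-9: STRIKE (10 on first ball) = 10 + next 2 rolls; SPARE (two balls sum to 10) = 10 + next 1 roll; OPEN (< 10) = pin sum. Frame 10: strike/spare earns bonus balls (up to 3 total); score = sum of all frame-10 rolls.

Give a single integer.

Frame 1: SPARE (5+5=10). 10 + next roll (8) = 18. Cumulative: 18
Frame 2: OPEN (8+0=8). Cumulative: 26
Frame 3: OPEN (0+4=4). Cumulative: 30
Frame 4: SPARE (7+3=10). 10 + next roll (0) = 10. Cumulative: 40
Frame 5: OPEN (0+6=6). Cumulative: 46
Frame 6: SPARE (8+2=10). 10 + next roll (5) = 15. Cumulative: 61
Frame 7: SPARE (5+5=10). 10 + next roll (5) = 15. Cumulative: 76
Frame 8: SPARE (5+5=10). 10 + next roll (10) = 20. Cumulative: 96

Answer: 15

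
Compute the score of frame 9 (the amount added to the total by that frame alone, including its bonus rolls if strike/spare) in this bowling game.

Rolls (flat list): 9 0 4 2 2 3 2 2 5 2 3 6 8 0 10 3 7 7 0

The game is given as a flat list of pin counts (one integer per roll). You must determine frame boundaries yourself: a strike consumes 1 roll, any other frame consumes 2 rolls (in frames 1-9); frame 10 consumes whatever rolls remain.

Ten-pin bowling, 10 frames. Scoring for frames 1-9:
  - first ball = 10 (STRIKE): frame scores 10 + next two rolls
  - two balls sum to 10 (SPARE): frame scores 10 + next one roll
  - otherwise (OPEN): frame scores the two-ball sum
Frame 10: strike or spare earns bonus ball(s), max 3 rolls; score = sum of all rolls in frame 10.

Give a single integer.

Frame 1: OPEN (9+0=9). Cumulative: 9
Frame 2: OPEN (4+2=6). Cumulative: 15
Frame 3: OPEN (2+3=5). Cumulative: 20
Frame 4: OPEN (2+2=4). Cumulative: 24
Frame 5: OPEN (5+2=7). Cumulative: 31
Frame 6: OPEN (3+6=9). Cumulative: 40
Frame 7: OPEN (8+0=8). Cumulative: 48
Frame 8: STRIKE. 10 + next two rolls (3+7) = 20. Cumulative: 68
Frame 9: SPARE (3+7=10). 10 + next roll (7) = 17. Cumulative: 85
Frame 10: OPEN. Sum of all frame-10 rolls (7+0) = 7. Cumulative: 92

Answer: 17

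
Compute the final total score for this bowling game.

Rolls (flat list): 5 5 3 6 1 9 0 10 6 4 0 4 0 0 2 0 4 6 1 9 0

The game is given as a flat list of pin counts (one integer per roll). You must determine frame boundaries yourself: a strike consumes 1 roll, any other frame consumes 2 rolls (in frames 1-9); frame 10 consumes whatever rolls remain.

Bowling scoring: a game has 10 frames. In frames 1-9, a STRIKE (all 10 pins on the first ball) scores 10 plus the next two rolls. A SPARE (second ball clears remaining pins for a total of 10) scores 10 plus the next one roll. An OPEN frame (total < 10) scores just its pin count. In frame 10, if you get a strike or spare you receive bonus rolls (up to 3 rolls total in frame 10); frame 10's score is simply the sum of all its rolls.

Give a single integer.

Frame 1: SPARE (5+5=10). 10 + next roll (3) = 13. Cumulative: 13
Frame 2: OPEN (3+6=9). Cumulative: 22
Frame 3: SPARE (1+9=10). 10 + next roll (0) = 10. Cumulative: 32
Frame 4: SPARE (0+10=10). 10 + next roll (6) = 16. Cumulative: 48
Frame 5: SPARE (6+4=10). 10 + next roll (0) = 10. Cumulative: 58
Frame 6: OPEN (0+4=4). Cumulative: 62
Frame 7: OPEN (0+0=0). Cumulative: 62
Frame 8: OPEN (2+0=2). Cumulative: 64
Frame 9: SPARE (4+6=10). 10 + next roll (1) = 11. Cumulative: 75
Frame 10: SPARE. Sum of all frame-10 rolls (1+9+0) = 10. Cumulative: 85

Answer: 85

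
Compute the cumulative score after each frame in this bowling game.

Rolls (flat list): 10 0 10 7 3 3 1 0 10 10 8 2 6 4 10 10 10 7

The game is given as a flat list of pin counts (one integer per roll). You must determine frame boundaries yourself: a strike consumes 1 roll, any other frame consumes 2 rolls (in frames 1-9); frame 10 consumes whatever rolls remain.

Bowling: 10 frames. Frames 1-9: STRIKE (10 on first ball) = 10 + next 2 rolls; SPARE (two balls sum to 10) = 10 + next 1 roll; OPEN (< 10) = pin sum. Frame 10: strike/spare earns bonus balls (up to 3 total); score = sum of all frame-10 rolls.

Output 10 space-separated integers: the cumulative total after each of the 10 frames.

Answer: 20 37 50 54 74 94 110 130 160 187

Derivation:
Frame 1: STRIKE. 10 + next two rolls (0+10) = 20. Cumulative: 20
Frame 2: SPARE (0+10=10). 10 + next roll (7) = 17. Cumulative: 37
Frame 3: SPARE (7+3=10). 10 + next roll (3) = 13. Cumulative: 50
Frame 4: OPEN (3+1=4). Cumulative: 54
Frame 5: SPARE (0+10=10). 10 + next roll (10) = 20. Cumulative: 74
Frame 6: STRIKE. 10 + next two rolls (8+2) = 20. Cumulative: 94
Frame 7: SPARE (8+2=10). 10 + next roll (6) = 16. Cumulative: 110
Frame 8: SPARE (6+4=10). 10 + next roll (10) = 20. Cumulative: 130
Frame 9: STRIKE. 10 + next two rolls (10+10) = 30. Cumulative: 160
Frame 10: STRIKE. Sum of all frame-10 rolls (10+10+7) = 27. Cumulative: 187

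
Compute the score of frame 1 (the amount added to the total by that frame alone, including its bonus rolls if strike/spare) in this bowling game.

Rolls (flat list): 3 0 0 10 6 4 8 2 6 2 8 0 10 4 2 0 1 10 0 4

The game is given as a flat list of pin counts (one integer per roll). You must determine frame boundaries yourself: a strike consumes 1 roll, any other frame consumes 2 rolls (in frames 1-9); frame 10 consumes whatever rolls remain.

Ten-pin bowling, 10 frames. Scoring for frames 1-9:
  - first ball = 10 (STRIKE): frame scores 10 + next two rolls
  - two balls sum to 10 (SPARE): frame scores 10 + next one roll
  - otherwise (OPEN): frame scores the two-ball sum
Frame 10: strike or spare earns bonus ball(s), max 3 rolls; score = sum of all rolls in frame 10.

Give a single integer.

Frame 1: OPEN (3+0=3). Cumulative: 3
Frame 2: SPARE (0+10=10). 10 + next roll (6) = 16. Cumulative: 19
Frame 3: SPARE (6+4=10). 10 + next roll (8) = 18. Cumulative: 37

Answer: 3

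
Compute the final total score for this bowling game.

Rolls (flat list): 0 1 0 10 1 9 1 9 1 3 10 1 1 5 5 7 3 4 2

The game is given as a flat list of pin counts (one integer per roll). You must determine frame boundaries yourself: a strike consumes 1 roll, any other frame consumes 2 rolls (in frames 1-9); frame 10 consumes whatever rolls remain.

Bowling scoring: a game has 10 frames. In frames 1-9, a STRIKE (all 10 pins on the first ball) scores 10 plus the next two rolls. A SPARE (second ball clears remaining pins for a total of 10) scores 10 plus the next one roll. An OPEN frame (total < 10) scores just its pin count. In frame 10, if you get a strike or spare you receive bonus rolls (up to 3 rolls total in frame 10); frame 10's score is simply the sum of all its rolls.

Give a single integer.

Answer: 89

Derivation:
Frame 1: OPEN (0+1=1). Cumulative: 1
Frame 2: SPARE (0+10=10). 10 + next roll (1) = 11. Cumulative: 12
Frame 3: SPARE (1+9=10). 10 + next roll (1) = 11. Cumulative: 23
Frame 4: SPARE (1+9=10). 10 + next roll (1) = 11. Cumulative: 34
Frame 5: OPEN (1+3=4). Cumulative: 38
Frame 6: STRIKE. 10 + next two rolls (1+1) = 12. Cumulative: 50
Frame 7: OPEN (1+1=2). Cumulative: 52
Frame 8: SPARE (5+5=10). 10 + next roll (7) = 17. Cumulative: 69
Frame 9: SPARE (7+3=10). 10 + next roll (4) = 14. Cumulative: 83
Frame 10: OPEN. Sum of all frame-10 rolls (4+2) = 6. Cumulative: 89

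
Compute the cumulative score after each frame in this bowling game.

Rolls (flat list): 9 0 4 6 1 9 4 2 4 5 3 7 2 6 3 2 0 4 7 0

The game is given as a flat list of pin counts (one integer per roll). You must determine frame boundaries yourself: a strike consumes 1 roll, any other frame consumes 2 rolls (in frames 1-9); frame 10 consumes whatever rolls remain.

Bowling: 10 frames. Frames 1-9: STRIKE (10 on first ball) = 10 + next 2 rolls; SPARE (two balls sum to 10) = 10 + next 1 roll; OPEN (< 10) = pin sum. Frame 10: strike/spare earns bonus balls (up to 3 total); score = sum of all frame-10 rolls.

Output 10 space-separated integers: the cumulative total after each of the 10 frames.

Answer: 9 20 34 40 49 61 69 74 78 85

Derivation:
Frame 1: OPEN (9+0=9). Cumulative: 9
Frame 2: SPARE (4+6=10). 10 + next roll (1) = 11. Cumulative: 20
Frame 3: SPARE (1+9=10). 10 + next roll (4) = 14. Cumulative: 34
Frame 4: OPEN (4+2=6). Cumulative: 40
Frame 5: OPEN (4+5=9). Cumulative: 49
Frame 6: SPARE (3+7=10). 10 + next roll (2) = 12. Cumulative: 61
Frame 7: OPEN (2+6=8). Cumulative: 69
Frame 8: OPEN (3+2=5). Cumulative: 74
Frame 9: OPEN (0+4=4). Cumulative: 78
Frame 10: OPEN. Sum of all frame-10 rolls (7+0) = 7. Cumulative: 85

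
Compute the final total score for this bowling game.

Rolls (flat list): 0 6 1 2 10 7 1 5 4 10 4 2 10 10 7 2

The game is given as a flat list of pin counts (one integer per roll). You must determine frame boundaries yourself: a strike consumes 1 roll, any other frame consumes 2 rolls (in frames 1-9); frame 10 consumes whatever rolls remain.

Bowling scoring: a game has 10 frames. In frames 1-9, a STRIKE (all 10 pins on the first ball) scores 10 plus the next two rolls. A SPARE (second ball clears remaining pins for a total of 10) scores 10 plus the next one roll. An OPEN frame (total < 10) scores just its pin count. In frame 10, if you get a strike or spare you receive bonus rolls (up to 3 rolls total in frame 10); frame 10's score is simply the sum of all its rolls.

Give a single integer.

Answer: 121

Derivation:
Frame 1: OPEN (0+6=6). Cumulative: 6
Frame 2: OPEN (1+2=3). Cumulative: 9
Frame 3: STRIKE. 10 + next two rolls (7+1) = 18. Cumulative: 27
Frame 4: OPEN (7+1=8). Cumulative: 35
Frame 5: OPEN (5+4=9). Cumulative: 44
Frame 6: STRIKE. 10 + next two rolls (4+2) = 16. Cumulative: 60
Frame 7: OPEN (4+2=6). Cumulative: 66
Frame 8: STRIKE. 10 + next two rolls (10+7) = 27. Cumulative: 93
Frame 9: STRIKE. 10 + next two rolls (7+2) = 19. Cumulative: 112
Frame 10: OPEN. Sum of all frame-10 rolls (7+2) = 9. Cumulative: 121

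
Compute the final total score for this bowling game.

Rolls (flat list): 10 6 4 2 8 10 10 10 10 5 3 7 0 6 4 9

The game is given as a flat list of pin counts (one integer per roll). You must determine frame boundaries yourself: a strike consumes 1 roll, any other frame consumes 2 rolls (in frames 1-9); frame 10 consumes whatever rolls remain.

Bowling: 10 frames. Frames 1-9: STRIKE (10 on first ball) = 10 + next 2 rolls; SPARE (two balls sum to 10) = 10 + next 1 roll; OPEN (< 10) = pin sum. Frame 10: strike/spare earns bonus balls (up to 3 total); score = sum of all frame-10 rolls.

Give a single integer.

Answer: 189

Derivation:
Frame 1: STRIKE. 10 + next two rolls (6+4) = 20. Cumulative: 20
Frame 2: SPARE (6+4=10). 10 + next roll (2) = 12. Cumulative: 32
Frame 3: SPARE (2+8=10). 10 + next roll (10) = 20. Cumulative: 52
Frame 4: STRIKE. 10 + next two rolls (10+10) = 30. Cumulative: 82
Frame 5: STRIKE. 10 + next two rolls (10+10) = 30. Cumulative: 112
Frame 6: STRIKE. 10 + next two rolls (10+5) = 25. Cumulative: 137
Frame 7: STRIKE. 10 + next two rolls (5+3) = 18. Cumulative: 155
Frame 8: OPEN (5+3=8). Cumulative: 163
Frame 9: OPEN (7+0=7). Cumulative: 170
Frame 10: SPARE. Sum of all frame-10 rolls (6+4+9) = 19. Cumulative: 189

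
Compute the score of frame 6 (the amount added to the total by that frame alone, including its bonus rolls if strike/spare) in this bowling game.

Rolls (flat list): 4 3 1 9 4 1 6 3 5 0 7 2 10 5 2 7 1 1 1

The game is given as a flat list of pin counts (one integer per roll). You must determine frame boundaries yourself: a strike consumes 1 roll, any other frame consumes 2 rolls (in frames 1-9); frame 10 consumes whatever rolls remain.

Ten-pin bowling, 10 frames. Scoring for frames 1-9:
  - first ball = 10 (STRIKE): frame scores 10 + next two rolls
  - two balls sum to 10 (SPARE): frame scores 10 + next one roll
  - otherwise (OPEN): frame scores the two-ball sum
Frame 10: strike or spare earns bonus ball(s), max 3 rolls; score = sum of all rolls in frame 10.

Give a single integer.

Answer: 9

Derivation:
Frame 1: OPEN (4+3=7). Cumulative: 7
Frame 2: SPARE (1+9=10). 10 + next roll (4) = 14. Cumulative: 21
Frame 3: OPEN (4+1=5). Cumulative: 26
Frame 4: OPEN (6+3=9). Cumulative: 35
Frame 5: OPEN (5+0=5). Cumulative: 40
Frame 6: OPEN (7+2=9). Cumulative: 49
Frame 7: STRIKE. 10 + next two rolls (5+2) = 17. Cumulative: 66
Frame 8: OPEN (5+2=7). Cumulative: 73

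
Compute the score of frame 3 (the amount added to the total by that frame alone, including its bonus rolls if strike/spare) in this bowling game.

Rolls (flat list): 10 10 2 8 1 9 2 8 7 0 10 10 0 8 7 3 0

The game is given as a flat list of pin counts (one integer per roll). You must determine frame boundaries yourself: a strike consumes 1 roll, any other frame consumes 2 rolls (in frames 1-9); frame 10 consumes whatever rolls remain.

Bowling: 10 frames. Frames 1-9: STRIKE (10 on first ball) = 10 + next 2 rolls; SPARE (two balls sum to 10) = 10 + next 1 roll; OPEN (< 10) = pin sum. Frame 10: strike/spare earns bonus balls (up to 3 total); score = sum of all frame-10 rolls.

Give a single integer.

Frame 1: STRIKE. 10 + next two rolls (10+2) = 22. Cumulative: 22
Frame 2: STRIKE. 10 + next two rolls (2+8) = 20. Cumulative: 42
Frame 3: SPARE (2+8=10). 10 + next roll (1) = 11. Cumulative: 53
Frame 4: SPARE (1+9=10). 10 + next roll (2) = 12. Cumulative: 65
Frame 5: SPARE (2+8=10). 10 + next roll (7) = 17. Cumulative: 82

Answer: 11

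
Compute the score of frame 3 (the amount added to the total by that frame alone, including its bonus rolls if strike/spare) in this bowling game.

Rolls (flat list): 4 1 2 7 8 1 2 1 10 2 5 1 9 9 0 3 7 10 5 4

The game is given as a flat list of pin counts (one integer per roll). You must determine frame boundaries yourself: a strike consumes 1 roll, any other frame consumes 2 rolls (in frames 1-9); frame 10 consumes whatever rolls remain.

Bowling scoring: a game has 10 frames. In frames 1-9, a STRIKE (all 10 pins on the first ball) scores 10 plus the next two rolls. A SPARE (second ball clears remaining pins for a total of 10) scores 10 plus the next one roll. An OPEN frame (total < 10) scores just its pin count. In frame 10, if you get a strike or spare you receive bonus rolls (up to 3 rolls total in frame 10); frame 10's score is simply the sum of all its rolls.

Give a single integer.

Answer: 9

Derivation:
Frame 1: OPEN (4+1=5). Cumulative: 5
Frame 2: OPEN (2+7=9). Cumulative: 14
Frame 3: OPEN (8+1=9). Cumulative: 23
Frame 4: OPEN (2+1=3). Cumulative: 26
Frame 5: STRIKE. 10 + next two rolls (2+5) = 17. Cumulative: 43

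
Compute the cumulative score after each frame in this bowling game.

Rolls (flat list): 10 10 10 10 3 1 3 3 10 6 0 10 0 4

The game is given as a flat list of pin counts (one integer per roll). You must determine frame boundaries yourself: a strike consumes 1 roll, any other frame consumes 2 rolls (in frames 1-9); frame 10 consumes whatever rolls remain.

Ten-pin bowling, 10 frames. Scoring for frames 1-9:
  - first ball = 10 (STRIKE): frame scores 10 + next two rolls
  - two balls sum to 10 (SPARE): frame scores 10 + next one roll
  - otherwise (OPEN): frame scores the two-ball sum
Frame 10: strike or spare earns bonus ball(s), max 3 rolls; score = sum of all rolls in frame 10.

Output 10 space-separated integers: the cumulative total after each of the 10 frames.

Frame 1: STRIKE. 10 + next two rolls (10+10) = 30. Cumulative: 30
Frame 2: STRIKE. 10 + next two rolls (10+10) = 30. Cumulative: 60
Frame 3: STRIKE. 10 + next two rolls (10+3) = 23. Cumulative: 83
Frame 4: STRIKE. 10 + next two rolls (3+1) = 14. Cumulative: 97
Frame 5: OPEN (3+1=4). Cumulative: 101
Frame 6: OPEN (3+3=6). Cumulative: 107
Frame 7: STRIKE. 10 + next two rolls (6+0) = 16. Cumulative: 123
Frame 8: OPEN (6+0=6). Cumulative: 129
Frame 9: STRIKE. 10 + next two rolls (0+4) = 14. Cumulative: 143
Frame 10: OPEN. Sum of all frame-10 rolls (0+4) = 4. Cumulative: 147

Answer: 30 60 83 97 101 107 123 129 143 147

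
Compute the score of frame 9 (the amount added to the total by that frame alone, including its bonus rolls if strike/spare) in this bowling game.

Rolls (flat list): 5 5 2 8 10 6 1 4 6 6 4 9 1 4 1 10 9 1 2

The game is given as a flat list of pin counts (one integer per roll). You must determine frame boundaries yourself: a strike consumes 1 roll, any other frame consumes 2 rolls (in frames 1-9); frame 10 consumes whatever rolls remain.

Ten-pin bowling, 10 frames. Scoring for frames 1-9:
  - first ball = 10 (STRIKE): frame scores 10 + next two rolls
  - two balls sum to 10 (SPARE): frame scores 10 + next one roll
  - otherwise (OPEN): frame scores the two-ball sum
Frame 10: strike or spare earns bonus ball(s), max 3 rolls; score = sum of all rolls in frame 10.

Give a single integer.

Answer: 20

Derivation:
Frame 1: SPARE (5+5=10). 10 + next roll (2) = 12. Cumulative: 12
Frame 2: SPARE (2+8=10). 10 + next roll (10) = 20. Cumulative: 32
Frame 3: STRIKE. 10 + next two rolls (6+1) = 17. Cumulative: 49
Frame 4: OPEN (6+1=7). Cumulative: 56
Frame 5: SPARE (4+6=10). 10 + next roll (6) = 16. Cumulative: 72
Frame 6: SPARE (6+4=10). 10 + next roll (9) = 19. Cumulative: 91
Frame 7: SPARE (9+1=10). 10 + next roll (4) = 14. Cumulative: 105
Frame 8: OPEN (4+1=5). Cumulative: 110
Frame 9: STRIKE. 10 + next two rolls (9+1) = 20. Cumulative: 130
Frame 10: SPARE. Sum of all frame-10 rolls (9+1+2) = 12. Cumulative: 142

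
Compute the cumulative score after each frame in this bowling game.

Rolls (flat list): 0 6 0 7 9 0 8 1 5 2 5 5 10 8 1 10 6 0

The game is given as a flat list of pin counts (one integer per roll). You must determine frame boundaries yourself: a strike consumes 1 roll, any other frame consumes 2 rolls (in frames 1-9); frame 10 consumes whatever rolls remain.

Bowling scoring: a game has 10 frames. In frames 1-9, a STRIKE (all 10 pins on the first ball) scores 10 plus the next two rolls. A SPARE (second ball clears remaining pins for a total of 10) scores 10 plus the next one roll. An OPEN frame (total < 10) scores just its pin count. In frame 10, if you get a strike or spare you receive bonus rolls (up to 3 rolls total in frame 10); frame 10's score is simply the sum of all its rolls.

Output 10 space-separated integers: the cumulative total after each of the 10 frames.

Answer: 6 13 22 31 38 58 77 86 102 108

Derivation:
Frame 1: OPEN (0+6=6). Cumulative: 6
Frame 2: OPEN (0+7=7). Cumulative: 13
Frame 3: OPEN (9+0=9). Cumulative: 22
Frame 4: OPEN (8+1=9). Cumulative: 31
Frame 5: OPEN (5+2=7). Cumulative: 38
Frame 6: SPARE (5+5=10). 10 + next roll (10) = 20. Cumulative: 58
Frame 7: STRIKE. 10 + next two rolls (8+1) = 19. Cumulative: 77
Frame 8: OPEN (8+1=9). Cumulative: 86
Frame 9: STRIKE. 10 + next two rolls (6+0) = 16. Cumulative: 102
Frame 10: OPEN. Sum of all frame-10 rolls (6+0) = 6. Cumulative: 108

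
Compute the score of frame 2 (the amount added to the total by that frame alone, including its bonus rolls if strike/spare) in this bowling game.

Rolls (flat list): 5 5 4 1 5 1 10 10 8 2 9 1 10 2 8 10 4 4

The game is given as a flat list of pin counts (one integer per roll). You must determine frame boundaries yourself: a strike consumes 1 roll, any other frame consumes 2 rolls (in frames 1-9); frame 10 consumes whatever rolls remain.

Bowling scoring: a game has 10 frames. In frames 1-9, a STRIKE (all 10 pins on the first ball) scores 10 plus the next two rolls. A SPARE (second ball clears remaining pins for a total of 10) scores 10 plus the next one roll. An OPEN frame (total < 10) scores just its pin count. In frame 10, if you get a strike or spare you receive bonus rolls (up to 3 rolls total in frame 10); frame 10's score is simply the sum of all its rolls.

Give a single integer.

Answer: 5

Derivation:
Frame 1: SPARE (5+5=10). 10 + next roll (4) = 14. Cumulative: 14
Frame 2: OPEN (4+1=5). Cumulative: 19
Frame 3: OPEN (5+1=6). Cumulative: 25
Frame 4: STRIKE. 10 + next two rolls (10+8) = 28. Cumulative: 53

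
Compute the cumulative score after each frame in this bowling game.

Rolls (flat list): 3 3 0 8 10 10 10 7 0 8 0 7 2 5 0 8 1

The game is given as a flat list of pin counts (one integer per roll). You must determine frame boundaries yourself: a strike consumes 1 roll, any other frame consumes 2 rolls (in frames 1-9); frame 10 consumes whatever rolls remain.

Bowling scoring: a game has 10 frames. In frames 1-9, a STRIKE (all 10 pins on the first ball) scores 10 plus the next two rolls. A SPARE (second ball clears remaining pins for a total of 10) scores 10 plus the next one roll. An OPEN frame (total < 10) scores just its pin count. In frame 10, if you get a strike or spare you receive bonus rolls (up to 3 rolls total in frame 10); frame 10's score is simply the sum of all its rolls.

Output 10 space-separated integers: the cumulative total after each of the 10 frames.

Answer: 6 14 44 71 88 95 103 112 117 126

Derivation:
Frame 1: OPEN (3+3=6). Cumulative: 6
Frame 2: OPEN (0+8=8). Cumulative: 14
Frame 3: STRIKE. 10 + next two rolls (10+10) = 30. Cumulative: 44
Frame 4: STRIKE. 10 + next two rolls (10+7) = 27. Cumulative: 71
Frame 5: STRIKE. 10 + next two rolls (7+0) = 17. Cumulative: 88
Frame 6: OPEN (7+0=7). Cumulative: 95
Frame 7: OPEN (8+0=8). Cumulative: 103
Frame 8: OPEN (7+2=9). Cumulative: 112
Frame 9: OPEN (5+0=5). Cumulative: 117
Frame 10: OPEN. Sum of all frame-10 rolls (8+1) = 9. Cumulative: 126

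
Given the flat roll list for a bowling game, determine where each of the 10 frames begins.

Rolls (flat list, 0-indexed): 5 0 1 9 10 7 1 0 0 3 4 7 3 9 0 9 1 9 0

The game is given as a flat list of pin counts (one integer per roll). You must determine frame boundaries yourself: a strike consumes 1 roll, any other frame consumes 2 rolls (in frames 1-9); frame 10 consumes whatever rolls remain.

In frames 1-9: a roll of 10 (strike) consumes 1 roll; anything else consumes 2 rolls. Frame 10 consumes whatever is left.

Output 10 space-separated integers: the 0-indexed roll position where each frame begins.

Frame 1 starts at roll index 0: rolls=5,0 (sum=5), consumes 2 rolls
Frame 2 starts at roll index 2: rolls=1,9 (sum=10), consumes 2 rolls
Frame 3 starts at roll index 4: roll=10 (strike), consumes 1 roll
Frame 4 starts at roll index 5: rolls=7,1 (sum=8), consumes 2 rolls
Frame 5 starts at roll index 7: rolls=0,0 (sum=0), consumes 2 rolls
Frame 6 starts at roll index 9: rolls=3,4 (sum=7), consumes 2 rolls
Frame 7 starts at roll index 11: rolls=7,3 (sum=10), consumes 2 rolls
Frame 8 starts at roll index 13: rolls=9,0 (sum=9), consumes 2 rolls
Frame 9 starts at roll index 15: rolls=9,1 (sum=10), consumes 2 rolls
Frame 10 starts at roll index 17: 2 remaining rolls

Answer: 0 2 4 5 7 9 11 13 15 17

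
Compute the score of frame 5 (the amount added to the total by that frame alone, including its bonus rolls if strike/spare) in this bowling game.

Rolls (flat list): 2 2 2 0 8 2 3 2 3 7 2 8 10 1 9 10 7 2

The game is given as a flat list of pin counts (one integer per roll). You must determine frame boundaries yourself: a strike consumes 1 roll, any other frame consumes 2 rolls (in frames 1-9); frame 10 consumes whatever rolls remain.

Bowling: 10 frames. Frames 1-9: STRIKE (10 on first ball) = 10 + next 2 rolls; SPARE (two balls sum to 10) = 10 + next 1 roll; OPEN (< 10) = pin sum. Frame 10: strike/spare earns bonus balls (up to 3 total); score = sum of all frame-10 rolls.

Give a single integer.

Frame 1: OPEN (2+2=4). Cumulative: 4
Frame 2: OPEN (2+0=2). Cumulative: 6
Frame 3: SPARE (8+2=10). 10 + next roll (3) = 13. Cumulative: 19
Frame 4: OPEN (3+2=5). Cumulative: 24
Frame 5: SPARE (3+7=10). 10 + next roll (2) = 12. Cumulative: 36
Frame 6: SPARE (2+8=10). 10 + next roll (10) = 20. Cumulative: 56
Frame 7: STRIKE. 10 + next two rolls (1+9) = 20. Cumulative: 76

Answer: 12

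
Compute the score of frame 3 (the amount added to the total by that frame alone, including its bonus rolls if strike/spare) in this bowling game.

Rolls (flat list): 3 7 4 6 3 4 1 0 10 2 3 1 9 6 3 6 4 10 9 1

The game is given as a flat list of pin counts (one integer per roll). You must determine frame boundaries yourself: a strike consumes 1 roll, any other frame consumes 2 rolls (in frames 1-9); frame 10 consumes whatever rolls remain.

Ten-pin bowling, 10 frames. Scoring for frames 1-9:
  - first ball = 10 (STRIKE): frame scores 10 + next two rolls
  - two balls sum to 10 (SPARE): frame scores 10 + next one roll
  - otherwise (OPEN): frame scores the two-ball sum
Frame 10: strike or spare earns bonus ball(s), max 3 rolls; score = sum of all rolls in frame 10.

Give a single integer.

Frame 1: SPARE (3+7=10). 10 + next roll (4) = 14. Cumulative: 14
Frame 2: SPARE (4+6=10). 10 + next roll (3) = 13. Cumulative: 27
Frame 3: OPEN (3+4=7). Cumulative: 34
Frame 4: OPEN (1+0=1). Cumulative: 35
Frame 5: STRIKE. 10 + next two rolls (2+3) = 15. Cumulative: 50

Answer: 7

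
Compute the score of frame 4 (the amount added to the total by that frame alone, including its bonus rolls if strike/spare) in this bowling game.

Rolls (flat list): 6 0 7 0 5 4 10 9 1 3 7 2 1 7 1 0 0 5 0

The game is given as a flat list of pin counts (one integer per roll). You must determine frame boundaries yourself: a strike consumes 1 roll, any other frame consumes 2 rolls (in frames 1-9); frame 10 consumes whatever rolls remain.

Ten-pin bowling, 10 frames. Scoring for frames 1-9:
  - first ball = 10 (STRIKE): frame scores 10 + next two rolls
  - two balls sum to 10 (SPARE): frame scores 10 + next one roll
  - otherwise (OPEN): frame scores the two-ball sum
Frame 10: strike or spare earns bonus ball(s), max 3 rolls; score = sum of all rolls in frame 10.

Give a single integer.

Frame 1: OPEN (6+0=6). Cumulative: 6
Frame 2: OPEN (7+0=7). Cumulative: 13
Frame 3: OPEN (5+4=9). Cumulative: 22
Frame 4: STRIKE. 10 + next two rolls (9+1) = 20. Cumulative: 42
Frame 5: SPARE (9+1=10). 10 + next roll (3) = 13. Cumulative: 55
Frame 6: SPARE (3+7=10). 10 + next roll (2) = 12. Cumulative: 67

Answer: 20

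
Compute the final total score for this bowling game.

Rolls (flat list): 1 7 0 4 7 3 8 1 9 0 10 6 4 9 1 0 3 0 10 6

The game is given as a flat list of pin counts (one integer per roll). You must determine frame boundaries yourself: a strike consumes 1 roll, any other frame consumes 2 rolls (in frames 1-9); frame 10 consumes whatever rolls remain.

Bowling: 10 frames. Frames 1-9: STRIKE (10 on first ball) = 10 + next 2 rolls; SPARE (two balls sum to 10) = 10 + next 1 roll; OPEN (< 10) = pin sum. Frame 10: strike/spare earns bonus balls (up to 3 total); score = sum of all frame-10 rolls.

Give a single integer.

Answer: 116

Derivation:
Frame 1: OPEN (1+7=8). Cumulative: 8
Frame 2: OPEN (0+4=4). Cumulative: 12
Frame 3: SPARE (7+3=10). 10 + next roll (8) = 18. Cumulative: 30
Frame 4: OPEN (8+1=9). Cumulative: 39
Frame 5: OPEN (9+0=9). Cumulative: 48
Frame 6: STRIKE. 10 + next two rolls (6+4) = 20. Cumulative: 68
Frame 7: SPARE (6+4=10). 10 + next roll (9) = 19. Cumulative: 87
Frame 8: SPARE (9+1=10). 10 + next roll (0) = 10. Cumulative: 97
Frame 9: OPEN (0+3=3). Cumulative: 100
Frame 10: SPARE. Sum of all frame-10 rolls (0+10+6) = 16. Cumulative: 116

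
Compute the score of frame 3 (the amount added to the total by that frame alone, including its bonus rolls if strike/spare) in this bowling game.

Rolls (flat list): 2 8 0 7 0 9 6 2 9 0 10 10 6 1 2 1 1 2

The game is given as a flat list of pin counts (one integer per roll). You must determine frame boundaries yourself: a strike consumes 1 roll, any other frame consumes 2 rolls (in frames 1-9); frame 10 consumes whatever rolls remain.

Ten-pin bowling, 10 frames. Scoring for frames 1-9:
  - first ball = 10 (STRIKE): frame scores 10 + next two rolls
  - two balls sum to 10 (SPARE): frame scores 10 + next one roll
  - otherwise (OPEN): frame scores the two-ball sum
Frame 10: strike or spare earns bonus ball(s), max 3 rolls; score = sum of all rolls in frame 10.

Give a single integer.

Frame 1: SPARE (2+8=10). 10 + next roll (0) = 10. Cumulative: 10
Frame 2: OPEN (0+7=7). Cumulative: 17
Frame 3: OPEN (0+9=9). Cumulative: 26
Frame 4: OPEN (6+2=8). Cumulative: 34
Frame 5: OPEN (9+0=9). Cumulative: 43

Answer: 9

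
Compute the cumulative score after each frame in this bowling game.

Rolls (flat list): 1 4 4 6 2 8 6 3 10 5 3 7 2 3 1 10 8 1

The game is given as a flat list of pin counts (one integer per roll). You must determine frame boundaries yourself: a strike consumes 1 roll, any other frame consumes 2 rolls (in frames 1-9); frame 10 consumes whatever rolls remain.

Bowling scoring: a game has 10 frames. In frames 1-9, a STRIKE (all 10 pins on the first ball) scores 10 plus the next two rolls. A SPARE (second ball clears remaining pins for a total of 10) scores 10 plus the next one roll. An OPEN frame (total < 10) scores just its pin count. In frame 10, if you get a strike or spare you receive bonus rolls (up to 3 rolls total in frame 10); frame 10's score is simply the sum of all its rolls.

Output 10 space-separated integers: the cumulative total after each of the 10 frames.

Answer: 5 17 33 42 60 68 77 81 100 109

Derivation:
Frame 1: OPEN (1+4=5). Cumulative: 5
Frame 2: SPARE (4+6=10). 10 + next roll (2) = 12. Cumulative: 17
Frame 3: SPARE (2+8=10). 10 + next roll (6) = 16. Cumulative: 33
Frame 4: OPEN (6+3=9). Cumulative: 42
Frame 5: STRIKE. 10 + next two rolls (5+3) = 18. Cumulative: 60
Frame 6: OPEN (5+3=8). Cumulative: 68
Frame 7: OPEN (7+2=9). Cumulative: 77
Frame 8: OPEN (3+1=4). Cumulative: 81
Frame 9: STRIKE. 10 + next two rolls (8+1) = 19. Cumulative: 100
Frame 10: OPEN. Sum of all frame-10 rolls (8+1) = 9. Cumulative: 109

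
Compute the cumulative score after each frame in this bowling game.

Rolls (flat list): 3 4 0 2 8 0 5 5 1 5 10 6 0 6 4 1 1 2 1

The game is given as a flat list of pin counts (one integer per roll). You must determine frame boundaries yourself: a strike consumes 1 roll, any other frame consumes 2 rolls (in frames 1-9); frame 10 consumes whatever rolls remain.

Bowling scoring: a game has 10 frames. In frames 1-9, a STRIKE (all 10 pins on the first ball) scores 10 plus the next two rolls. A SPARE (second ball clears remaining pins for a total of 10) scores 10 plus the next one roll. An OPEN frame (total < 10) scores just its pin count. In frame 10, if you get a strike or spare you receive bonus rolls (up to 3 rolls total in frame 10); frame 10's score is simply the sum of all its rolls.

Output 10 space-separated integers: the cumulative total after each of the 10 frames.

Frame 1: OPEN (3+4=7). Cumulative: 7
Frame 2: OPEN (0+2=2). Cumulative: 9
Frame 3: OPEN (8+0=8). Cumulative: 17
Frame 4: SPARE (5+5=10). 10 + next roll (1) = 11. Cumulative: 28
Frame 5: OPEN (1+5=6). Cumulative: 34
Frame 6: STRIKE. 10 + next two rolls (6+0) = 16. Cumulative: 50
Frame 7: OPEN (6+0=6). Cumulative: 56
Frame 8: SPARE (6+4=10). 10 + next roll (1) = 11. Cumulative: 67
Frame 9: OPEN (1+1=2). Cumulative: 69
Frame 10: OPEN. Sum of all frame-10 rolls (2+1) = 3. Cumulative: 72

Answer: 7 9 17 28 34 50 56 67 69 72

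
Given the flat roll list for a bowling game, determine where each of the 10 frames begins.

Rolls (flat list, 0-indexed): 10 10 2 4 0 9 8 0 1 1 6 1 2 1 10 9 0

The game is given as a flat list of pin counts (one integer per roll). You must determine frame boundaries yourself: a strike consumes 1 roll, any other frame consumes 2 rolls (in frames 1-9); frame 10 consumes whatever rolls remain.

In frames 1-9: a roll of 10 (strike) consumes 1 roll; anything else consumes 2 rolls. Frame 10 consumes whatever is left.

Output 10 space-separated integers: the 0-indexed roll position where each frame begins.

Frame 1 starts at roll index 0: roll=10 (strike), consumes 1 roll
Frame 2 starts at roll index 1: roll=10 (strike), consumes 1 roll
Frame 3 starts at roll index 2: rolls=2,4 (sum=6), consumes 2 rolls
Frame 4 starts at roll index 4: rolls=0,9 (sum=9), consumes 2 rolls
Frame 5 starts at roll index 6: rolls=8,0 (sum=8), consumes 2 rolls
Frame 6 starts at roll index 8: rolls=1,1 (sum=2), consumes 2 rolls
Frame 7 starts at roll index 10: rolls=6,1 (sum=7), consumes 2 rolls
Frame 8 starts at roll index 12: rolls=2,1 (sum=3), consumes 2 rolls
Frame 9 starts at roll index 14: roll=10 (strike), consumes 1 roll
Frame 10 starts at roll index 15: 2 remaining rolls

Answer: 0 1 2 4 6 8 10 12 14 15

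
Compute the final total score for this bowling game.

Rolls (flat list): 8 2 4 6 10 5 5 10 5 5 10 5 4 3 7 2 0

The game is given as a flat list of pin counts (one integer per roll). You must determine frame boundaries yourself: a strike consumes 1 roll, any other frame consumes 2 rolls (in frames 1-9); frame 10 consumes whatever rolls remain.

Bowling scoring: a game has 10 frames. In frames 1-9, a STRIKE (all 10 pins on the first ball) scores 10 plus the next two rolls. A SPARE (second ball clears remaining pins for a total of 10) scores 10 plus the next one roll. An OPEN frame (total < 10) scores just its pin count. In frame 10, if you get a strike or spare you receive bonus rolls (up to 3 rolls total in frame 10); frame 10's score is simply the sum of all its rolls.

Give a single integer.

Frame 1: SPARE (8+2=10). 10 + next roll (4) = 14. Cumulative: 14
Frame 2: SPARE (4+6=10). 10 + next roll (10) = 20. Cumulative: 34
Frame 3: STRIKE. 10 + next two rolls (5+5) = 20. Cumulative: 54
Frame 4: SPARE (5+5=10). 10 + next roll (10) = 20. Cumulative: 74
Frame 5: STRIKE. 10 + next two rolls (5+5) = 20. Cumulative: 94
Frame 6: SPARE (5+5=10). 10 + next roll (10) = 20. Cumulative: 114
Frame 7: STRIKE. 10 + next two rolls (5+4) = 19. Cumulative: 133
Frame 8: OPEN (5+4=9). Cumulative: 142
Frame 9: SPARE (3+7=10). 10 + next roll (2) = 12. Cumulative: 154
Frame 10: OPEN. Sum of all frame-10 rolls (2+0) = 2. Cumulative: 156

Answer: 156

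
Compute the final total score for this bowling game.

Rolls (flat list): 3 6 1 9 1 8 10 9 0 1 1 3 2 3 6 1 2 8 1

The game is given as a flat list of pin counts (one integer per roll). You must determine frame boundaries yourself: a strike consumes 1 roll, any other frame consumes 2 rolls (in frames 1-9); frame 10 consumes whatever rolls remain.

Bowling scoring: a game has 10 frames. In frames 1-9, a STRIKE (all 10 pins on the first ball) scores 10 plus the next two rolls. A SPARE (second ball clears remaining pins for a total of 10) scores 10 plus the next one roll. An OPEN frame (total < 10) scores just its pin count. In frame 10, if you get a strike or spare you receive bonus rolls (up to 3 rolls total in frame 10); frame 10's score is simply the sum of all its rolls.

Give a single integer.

Answer: 85

Derivation:
Frame 1: OPEN (3+6=9). Cumulative: 9
Frame 2: SPARE (1+9=10). 10 + next roll (1) = 11. Cumulative: 20
Frame 3: OPEN (1+8=9). Cumulative: 29
Frame 4: STRIKE. 10 + next two rolls (9+0) = 19. Cumulative: 48
Frame 5: OPEN (9+0=9). Cumulative: 57
Frame 6: OPEN (1+1=2). Cumulative: 59
Frame 7: OPEN (3+2=5). Cumulative: 64
Frame 8: OPEN (3+6=9). Cumulative: 73
Frame 9: OPEN (1+2=3). Cumulative: 76
Frame 10: OPEN. Sum of all frame-10 rolls (8+1) = 9. Cumulative: 85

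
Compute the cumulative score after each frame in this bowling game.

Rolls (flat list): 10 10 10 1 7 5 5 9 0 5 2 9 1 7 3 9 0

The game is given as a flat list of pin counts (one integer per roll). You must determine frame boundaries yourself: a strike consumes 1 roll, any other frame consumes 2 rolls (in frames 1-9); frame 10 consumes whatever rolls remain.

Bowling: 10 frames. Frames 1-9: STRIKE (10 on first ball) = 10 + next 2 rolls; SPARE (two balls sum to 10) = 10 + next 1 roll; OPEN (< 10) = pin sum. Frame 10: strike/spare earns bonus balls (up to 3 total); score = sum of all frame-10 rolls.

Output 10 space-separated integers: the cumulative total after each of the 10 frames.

Answer: 30 51 69 77 96 105 112 129 148 157

Derivation:
Frame 1: STRIKE. 10 + next two rolls (10+10) = 30. Cumulative: 30
Frame 2: STRIKE. 10 + next two rolls (10+1) = 21. Cumulative: 51
Frame 3: STRIKE. 10 + next two rolls (1+7) = 18. Cumulative: 69
Frame 4: OPEN (1+7=8). Cumulative: 77
Frame 5: SPARE (5+5=10). 10 + next roll (9) = 19. Cumulative: 96
Frame 6: OPEN (9+0=9). Cumulative: 105
Frame 7: OPEN (5+2=7). Cumulative: 112
Frame 8: SPARE (9+1=10). 10 + next roll (7) = 17. Cumulative: 129
Frame 9: SPARE (7+3=10). 10 + next roll (9) = 19. Cumulative: 148
Frame 10: OPEN. Sum of all frame-10 rolls (9+0) = 9. Cumulative: 157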